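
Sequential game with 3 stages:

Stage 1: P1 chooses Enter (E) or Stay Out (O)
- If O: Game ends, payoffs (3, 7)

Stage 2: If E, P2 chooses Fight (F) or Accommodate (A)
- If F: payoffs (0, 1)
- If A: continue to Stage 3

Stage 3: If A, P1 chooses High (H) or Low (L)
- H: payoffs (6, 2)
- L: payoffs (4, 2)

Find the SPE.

SPE: (E, A, H); Outcome (6, 2)

Work:
Stage 3: P1 chooses H (6 vs 4)
Stage 2: P2: F->1, A->2 (anticipating H). Choose A
Stage 1: P1: O->3, E->6 (anticipating A, H). Choose E
SPE path: E -> A -> H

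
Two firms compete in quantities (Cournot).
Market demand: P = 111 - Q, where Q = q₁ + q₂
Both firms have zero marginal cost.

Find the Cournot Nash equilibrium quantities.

q₁* = q₂* = 37.0; P* = 37.0

Work:
Profit: π_i = P·q_i = (a - q_i - q_j)·q_i
FOC: ∂π_i/∂q_i = a - 2q_i - q_j = 0
Reaction function: q_i = (111 - q_j)/2
Symmetry: q* = 111/3 = 37.0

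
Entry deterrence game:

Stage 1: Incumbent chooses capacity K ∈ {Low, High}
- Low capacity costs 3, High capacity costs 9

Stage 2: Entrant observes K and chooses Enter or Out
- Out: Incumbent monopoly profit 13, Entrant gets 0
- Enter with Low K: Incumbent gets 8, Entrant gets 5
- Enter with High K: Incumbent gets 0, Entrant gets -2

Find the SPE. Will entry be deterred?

SPE: (Low, Enter|Low, Out|High); Entry not deterred. Incumbent net profit = 5, Entrant gets 5

Work:
After Low K: Entrant enters (5 > 0)
After High K: Entrant stays out (-2 < 0)
Incumbent: Low → 8−3=5, High → 13−9=4
Incumbent chooses Low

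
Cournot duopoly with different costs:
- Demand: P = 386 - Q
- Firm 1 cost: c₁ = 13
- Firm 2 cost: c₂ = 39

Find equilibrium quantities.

q₁* = 133.0, q₂* = 107.0

Work:
Reaction: q₁ = (386 - 13 - q₂)/2
Reaction: q₂ = (386 - 39 - q₁)/2
Solve simultaneously:
q₁* = (386 - 2×13 + 39)/3 = 133.0
q₂* = (386 - 2×39 + 13)/3 = 107.0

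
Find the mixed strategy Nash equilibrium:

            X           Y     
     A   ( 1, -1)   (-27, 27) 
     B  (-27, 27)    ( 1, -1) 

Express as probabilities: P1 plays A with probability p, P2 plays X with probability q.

p = 0.5, q = 0.5

Work:
Find probabilities that make opponent indifferent:
P2 chooses q to make P1 indifferent between A and B
P1 chooses p to make P2 indifferent between X and Y
Mixed NE: P1 plays (A: 0.5, B: 0.5), P2 plays (X: 0.5, Y: 0.5)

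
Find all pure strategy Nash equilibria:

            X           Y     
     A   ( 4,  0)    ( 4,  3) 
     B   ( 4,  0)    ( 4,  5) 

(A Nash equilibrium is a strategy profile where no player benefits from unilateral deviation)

Nash equilibrium: (A, Y), (B, Y)

Work:
Best responses:
  P1 vs X: payoffs [4, 4] → best response A/B (payoff 4)
  P1 vs Y: payoffs [4, 4] → best response A/B (payoff 4)
  P2 vs A: payoffs [0, 3] → best response Y (payoff 3)
  P2 vs B: payoffs [0, 5] → best response Y (payoff 5)
Mutual best responses: (A,Y), (B,Y) → Nash equilibria.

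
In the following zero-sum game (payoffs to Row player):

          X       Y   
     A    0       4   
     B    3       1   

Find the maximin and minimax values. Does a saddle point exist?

Maximin = 1, Minimax = 3, Saddle: False

Work:
Row minimums: [0, 1] → maximin = 1
Column maximums: [3, 4] → minimax = 3
No saddle point (maximin ≠ minimax). Mixed strategy needed.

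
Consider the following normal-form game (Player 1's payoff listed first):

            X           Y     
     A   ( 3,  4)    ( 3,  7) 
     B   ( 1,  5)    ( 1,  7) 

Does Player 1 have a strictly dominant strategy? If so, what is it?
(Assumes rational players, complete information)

Yes, Player 1's strictly dominant strategy is A

Work:
A strategy strictly dominates another if it gives a strictly higher payoff against every opponent action. Compare each pair of P1's strategies column-by-column:
  A vs B: [3 vs 1, 3 vs 1] → A strictly dominates B
  B vs A: [1 vs 3, 1 vs 3] → B does not strictly dominate A (column X: 1 ≤ 3)
A strictly dominates every other strategy → strictly dominant.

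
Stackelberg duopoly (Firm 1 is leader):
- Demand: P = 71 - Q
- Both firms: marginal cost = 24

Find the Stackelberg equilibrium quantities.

q₁* (leader) = 23.5, q₂* (follower) = 11.75

Work:
Follower's reaction: q₂ = (a - c - q₁)/2
Leader substitutes: π₁ = q₁·(a - q₁ - (a-c-q₁)/2 - c)
FOC: q₁* = (71 - 24)/2 = 23.50
Then: q₂* = (71 - 24 - 23.5)/2 = 11.75
Leader has first-mover advantage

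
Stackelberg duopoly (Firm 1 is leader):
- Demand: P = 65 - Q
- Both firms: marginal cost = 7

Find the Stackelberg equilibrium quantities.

q₁* (leader) = 29.0, q₂* (follower) = 14.5

Work:
Follower's reaction: q₂ = (a - c - q₁)/2
Leader substitutes: π₁ = q₁·(a - q₁ - (a-c-q₁)/2 - c)
FOC: q₁* = (65 - 7)/2 = 29.00
Then: q₂* = (65 - 7 - 29.0)/2 = 14.50
Leader has first-mover advantage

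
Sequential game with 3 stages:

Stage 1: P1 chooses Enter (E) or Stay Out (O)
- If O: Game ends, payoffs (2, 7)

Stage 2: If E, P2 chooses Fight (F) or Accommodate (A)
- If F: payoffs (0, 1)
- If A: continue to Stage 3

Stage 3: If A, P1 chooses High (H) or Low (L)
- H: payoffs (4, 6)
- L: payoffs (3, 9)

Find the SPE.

SPE: (E, A, H); Outcome (4, 6)

Work:
Stage 3: P1 chooses H (4 vs 3)
Stage 2: P2: F->1, A->6 (anticipating H). Choose A
Stage 1: P1: O->2, E->4 (anticipating A, H). Choose E
SPE path: E -> A -> H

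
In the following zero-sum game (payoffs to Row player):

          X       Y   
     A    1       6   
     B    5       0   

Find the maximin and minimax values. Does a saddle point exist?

Maximin = 1, Minimax = 5, Saddle: False

Work:
Row minimums: [1, 0] → maximin = 1
Column maximums: [5, 6] → minimax = 5
No saddle point (maximin ≠ minimax). Mixed strategy needed.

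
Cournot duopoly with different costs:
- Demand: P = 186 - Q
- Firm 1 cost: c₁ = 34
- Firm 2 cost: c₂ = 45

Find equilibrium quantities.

q₁* = 54.33, q₂* = 43.33

Work:
Reaction: q₁ = (186 - 34 - q₂)/2
Reaction: q₂ = (186 - 45 - q₁)/2
Solve simultaneously:
q₁* = (186 - 2×34 + 45)/3 = 54.33
q₂* = (186 - 2×45 + 34)/3 = 43.33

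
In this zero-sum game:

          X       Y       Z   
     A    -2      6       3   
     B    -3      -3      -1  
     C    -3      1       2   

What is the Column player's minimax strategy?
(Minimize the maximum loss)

Column should play X, value = -2

Work:
Column player minimizes Row's maximum payoff:
Column X: max payoff to Row = -2
Column Y: max payoff to Row = 6
Column Z: max payoff to Row = 3
Minimum is -2, achieved by column X.
Minimax strategy: X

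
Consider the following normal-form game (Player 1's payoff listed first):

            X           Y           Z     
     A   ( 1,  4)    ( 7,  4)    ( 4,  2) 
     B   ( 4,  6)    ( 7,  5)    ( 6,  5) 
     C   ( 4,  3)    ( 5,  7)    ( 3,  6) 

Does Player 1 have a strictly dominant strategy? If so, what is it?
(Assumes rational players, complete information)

No strictly dominant strategy exists for Player 1

Work:
A strategy strictly dominates another if it gives a strictly higher payoff against every opponent action. Compare each pair of P1's strategies column-by-column:
  A vs B: [1 vs 4, 7 vs 7, 4 vs 6] → A does not strictly dominate B (column X: 1 ≤ 4)
  A vs C: [1 vs 4, 7 vs 5, 4 vs 3] → A does not strictly dominate C (column X: 1 ≤ 4)
  B vs A: [4 vs 1, 7 vs 7, 6 vs 4] → B does not strictly dominate A (column Y: 7 ≤ 7)
  B vs C: [4 vs 4, 7 vs 5, 6 vs 3] → B does not strictly dominate C (column X: 4 ≤ 4)
  C vs A: [4 vs 1, 5 vs 7, 3 vs 4] → C does not strictly dominate A (column Y: 5 ≤ 7)
  C vs B: [4 vs 4, 5 vs 7, 3 vs 6] → C does not strictly dominate B (column X: 4 ≤ 4)
No single strategy strictly dominates all others → no strictly dominant strategy.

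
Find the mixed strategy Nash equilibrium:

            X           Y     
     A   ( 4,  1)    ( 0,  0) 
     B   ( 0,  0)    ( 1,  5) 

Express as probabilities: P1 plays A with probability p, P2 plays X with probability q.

p = 0.8333, q = 0.2

Work:
Find probabilities that make opponent indifferent:
P2 chooses q to make P1 indifferent between A and B
P1 chooses p to make P2 indifferent between X and Y
Mixed NE: P1 plays (A: 0.8333, B: 0.1667), P2 plays (X: 0.2, Y: 0.8)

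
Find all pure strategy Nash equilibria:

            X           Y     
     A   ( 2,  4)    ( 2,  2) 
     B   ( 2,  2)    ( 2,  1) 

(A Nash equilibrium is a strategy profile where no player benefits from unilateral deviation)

Nash equilibrium: (A, X), (B, X)

Work:
Best responses:
  P1 vs X: payoffs [2, 2] → best response A/B (payoff 2)
  P1 vs Y: payoffs [2, 2] → best response A/B (payoff 2)
  P2 vs A: payoffs [4, 2] → best response X (payoff 4)
  P2 vs B: payoffs [2, 1] → best response X (payoff 2)
Mutual best responses: (A,X), (B,X) → Nash equilibria.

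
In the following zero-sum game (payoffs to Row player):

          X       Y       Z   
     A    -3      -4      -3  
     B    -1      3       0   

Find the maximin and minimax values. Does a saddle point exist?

Maximin = -1, Minimax = -1, Saddle: True

Work:
Row minimums: [-4, -1] → maximin = -1
Column maximums: [-1, 3, 0] → minimax = -1
Saddle point exists! Game value = -1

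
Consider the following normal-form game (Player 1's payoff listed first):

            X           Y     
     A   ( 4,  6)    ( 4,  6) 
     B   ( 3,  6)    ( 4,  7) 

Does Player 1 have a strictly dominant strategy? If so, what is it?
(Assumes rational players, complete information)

No strictly dominant strategy exists for Player 1

Work:
A strategy strictly dominates another if it gives a strictly higher payoff against every opponent action. Compare each pair of P1's strategies column-by-column:
  A vs B: [4 vs 3, 4 vs 4] → A does not strictly dominate B (column Y: 4 ≤ 4)
  B vs A: [3 vs 4, 4 vs 4] → B does not strictly dominate A (column X: 3 ≤ 4)
No single strategy strictly dominates all others → no strictly dominant strategy.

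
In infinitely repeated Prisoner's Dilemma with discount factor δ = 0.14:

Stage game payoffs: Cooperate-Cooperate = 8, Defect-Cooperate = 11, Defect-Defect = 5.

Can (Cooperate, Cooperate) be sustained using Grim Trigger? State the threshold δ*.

δ* = 0.5; since δ = 0.14 < 0.5, cooperation cannot be sustained

Work:
For Grim Trigger:
Cooperate forever: 8/(1-δ)
Defect then punished: 11 + 5·δ/(1-δ)
Need: 8/(1-δ) ≥ 11 + 5·δ/(1-δ)
Solving: δ ≥ (T-R)/(T-P) = (11-8)/(11-5) = 0.5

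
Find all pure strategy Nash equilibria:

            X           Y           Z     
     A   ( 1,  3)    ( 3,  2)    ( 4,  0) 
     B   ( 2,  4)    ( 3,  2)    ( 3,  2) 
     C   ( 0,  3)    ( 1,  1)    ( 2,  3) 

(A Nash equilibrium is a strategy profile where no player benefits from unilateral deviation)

Nash equilibrium: (B, X)

Work:
Best responses:
  P1 vs X: payoffs [1, 2, 0] → best response B (payoff 2)
  P1 vs Y: payoffs [3, 3, 1] → best response A/B (payoff 3)
  P1 vs Z: payoffs [4, 3, 2] → best response A (payoff 4)
  P2 vs A: payoffs [3, 2, 0] → best response X (payoff 3)
  P2 vs B: payoffs [4, 2, 2] → best response X (payoff 4)
  P2 vs C: payoffs [3, 1, 3] → best response X/Z (payoff 3)
Mutual best responses: (B,X) → Nash equilibria.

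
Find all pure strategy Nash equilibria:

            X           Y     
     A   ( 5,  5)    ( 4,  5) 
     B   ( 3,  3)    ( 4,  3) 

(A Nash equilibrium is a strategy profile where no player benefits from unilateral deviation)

Nash equilibrium: (A, X), (A, Y), (B, Y)

Work:
Best responses:
  P1 vs X: payoffs [5, 3] → best response A (payoff 5)
  P1 vs Y: payoffs [4, 4] → best response A/B (payoff 4)
  P2 vs A: payoffs [5, 5] → best response X/Y (payoff 5)
  P2 vs B: payoffs [3, 3] → best response X/Y (payoff 3)
Mutual best responses: (A,X), (A,Y), (B,Y) → Nash equilibria.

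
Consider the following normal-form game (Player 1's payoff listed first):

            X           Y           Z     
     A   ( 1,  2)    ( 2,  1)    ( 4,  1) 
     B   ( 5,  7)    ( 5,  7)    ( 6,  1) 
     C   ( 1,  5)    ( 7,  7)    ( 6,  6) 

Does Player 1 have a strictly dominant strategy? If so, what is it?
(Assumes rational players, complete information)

No strictly dominant strategy exists for Player 1

Work:
A strategy strictly dominates another if it gives a strictly higher payoff against every opponent action. Compare each pair of P1's strategies column-by-column:
  A vs B: [1 vs 5, 2 vs 5, 4 vs 6] → A does not strictly dominate B (column X: 1 ≤ 5)
  A vs C: [1 vs 1, 2 vs 7, 4 vs 6] → A does not strictly dominate C (column X: 1 ≤ 1)
  B vs A: [5 vs 1, 5 vs 2, 6 vs 4] → B strictly dominates A
  B vs C: [5 vs 1, 5 vs 7, 6 vs 6] → B does not strictly dominate C (column Y: 5 ≤ 7)
  C vs A: [1 vs 1, 7 vs 2, 6 vs 4] → C does not strictly dominate A (column X: 1 ≤ 1)
  C vs B: [1 vs 5, 7 vs 5, 6 vs 6] → C does not strictly dominate B (column X: 1 ≤ 5)
No single strategy strictly dominates all others → no strictly dominant strategy.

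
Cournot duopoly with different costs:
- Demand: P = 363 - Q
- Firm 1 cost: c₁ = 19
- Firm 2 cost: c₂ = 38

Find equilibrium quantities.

q₁* = 121.0, q₂* = 102.0

Work:
Reaction: q₁ = (363 - 19 - q₂)/2
Reaction: q₂ = (363 - 38 - q₁)/2
Solve simultaneously:
q₁* = (363 - 2×19 + 38)/3 = 121.0
q₂* = (363 - 2×38 + 19)/3 = 102.0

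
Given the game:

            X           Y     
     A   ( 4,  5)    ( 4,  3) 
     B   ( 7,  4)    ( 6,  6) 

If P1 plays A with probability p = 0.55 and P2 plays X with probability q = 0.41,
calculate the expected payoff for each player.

E[P1] = 5.0845, E[P2] = 4.432

Work:
E[P1] = p·q·π₁(A,X) + p·(1-q)·π₁(A,Y) + (1-p)·q·π₁(B,X) + (1-p)·(1-q)·π₁(B,Y)
= 0.55·0.41·4 + 0.55·0.59·4 + 0.45·0.41·7 + 0.45·0.59·6
= 5.0845

E[P2] = 4.432 (similar calculation)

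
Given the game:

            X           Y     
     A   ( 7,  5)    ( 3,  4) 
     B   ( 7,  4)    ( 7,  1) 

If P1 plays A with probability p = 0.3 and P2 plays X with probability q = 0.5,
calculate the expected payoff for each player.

E[P1] = 6.4, E[P2] = 3.1

Work:
E[P1] = p·q·π₁(A,X) + p·(1-q)·π₁(A,Y) + (1-p)·q·π₁(B,X) + (1-p)·(1-q)·π₁(B,Y)
= 0.3·0.5·7 + 0.3·0.5·3 + 0.7·0.5·7 + 0.7·0.5·7
= 6.4

E[P2] = 3.1 (similar calculation)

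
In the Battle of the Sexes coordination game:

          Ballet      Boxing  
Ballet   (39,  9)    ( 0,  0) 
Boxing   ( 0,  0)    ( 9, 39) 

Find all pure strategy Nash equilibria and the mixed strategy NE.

Pure NE: (Ballet, Ballet) and (Boxing, Boxing); Mixed NE: p = 0.8125, q = 0.1875

Work:
Check pure NE:
(Ballet, Ballet): (39, 9) - no unilateral deviation beneficial
(Boxing, Boxing): (9, 39) - no unilateral deviation beneficial
Mixed NE: P1 plays Ballet with p = 0.8125, P2 plays Ballet with q = 0.1875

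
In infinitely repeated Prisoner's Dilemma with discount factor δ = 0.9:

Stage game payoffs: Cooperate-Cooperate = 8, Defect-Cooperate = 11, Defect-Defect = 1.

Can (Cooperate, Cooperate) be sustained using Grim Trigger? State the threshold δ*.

δ* = 0.3; since δ = 0.9 ≥ 0.3, cooperation can be sustained

Work:
For Grim Trigger:
Cooperate forever: 8/(1-δ)
Defect then punished: 11 + 1·δ/(1-δ)
Need: 8/(1-δ) ≥ 11 + 1·δ/(1-δ)
Solving: δ ≥ (T-R)/(T-P) = (11-8)/(11-1) = 0.3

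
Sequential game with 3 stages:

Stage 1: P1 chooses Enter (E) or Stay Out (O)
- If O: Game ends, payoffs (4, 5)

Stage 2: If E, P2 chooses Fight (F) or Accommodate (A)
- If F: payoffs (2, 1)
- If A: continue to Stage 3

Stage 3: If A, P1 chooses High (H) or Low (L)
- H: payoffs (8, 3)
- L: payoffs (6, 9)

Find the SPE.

SPE: (E, A, H); Outcome (8, 3)

Work:
Stage 3: P1 chooses H (8 vs 6)
Stage 2: P2: F->1, A->3 (anticipating H). Choose A
Stage 1: P1: O->4, E->8 (anticipating A, H). Choose E
SPE path: E -> A -> H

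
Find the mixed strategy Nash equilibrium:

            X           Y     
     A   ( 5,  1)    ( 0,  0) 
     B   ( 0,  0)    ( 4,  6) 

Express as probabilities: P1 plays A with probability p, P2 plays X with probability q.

p = 0.8571, q = 0.4444

Work:
Find probabilities that make opponent indifferent:
P2 chooses q to make P1 indifferent between A and B
P1 chooses p to make P2 indifferent between X and Y
Mixed NE: P1 plays (A: 0.8571, B: 0.1429), P2 plays (X: 0.4444, Y: 0.5556)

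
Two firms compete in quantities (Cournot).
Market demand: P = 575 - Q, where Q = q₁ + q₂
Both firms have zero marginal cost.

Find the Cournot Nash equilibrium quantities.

q₁* = q₂* = 191.67; P* = 191.67

Work:
Profit: π_i = P·q_i = (a - q_i - q_j)·q_i
FOC: ∂π_i/∂q_i = a - 2q_i - q_j = 0
Reaction function: q_i = (575 - q_j)/2
Symmetry: q* = 575/3 = 191.67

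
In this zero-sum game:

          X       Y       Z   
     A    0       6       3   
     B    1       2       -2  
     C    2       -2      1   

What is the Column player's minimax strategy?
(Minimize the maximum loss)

Column should play X, value = 2

Work:
Column player minimizes Row's maximum payoff:
Column X: max payoff to Row = 2
Column Y: max payoff to Row = 6
Column Z: max payoff to Row = 3
Minimum is 2, achieved by column X.
Minimax strategy: X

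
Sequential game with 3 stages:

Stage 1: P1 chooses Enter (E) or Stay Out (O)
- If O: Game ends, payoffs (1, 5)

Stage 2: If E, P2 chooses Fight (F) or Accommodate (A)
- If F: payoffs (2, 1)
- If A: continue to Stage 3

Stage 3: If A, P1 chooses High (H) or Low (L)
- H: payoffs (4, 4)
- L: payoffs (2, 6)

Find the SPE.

SPE: (E, A, H); Outcome (4, 4)

Work:
Stage 3: P1 chooses H (4 vs 2)
Stage 2: P2: F->1, A->4 (anticipating H). Choose A
Stage 1: P1: O->1, E->4 (anticipating A, H). Choose E
SPE path: E -> A -> H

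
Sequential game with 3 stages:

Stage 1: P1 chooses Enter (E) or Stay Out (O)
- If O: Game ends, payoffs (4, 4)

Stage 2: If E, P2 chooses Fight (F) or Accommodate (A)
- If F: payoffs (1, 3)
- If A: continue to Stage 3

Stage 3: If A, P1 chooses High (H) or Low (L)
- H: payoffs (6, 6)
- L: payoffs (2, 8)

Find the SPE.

SPE: (E, A, H); Outcome (6, 6)

Work:
Stage 3: P1 chooses H (6 vs 2)
Stage 2: P2: F->3, A->6 (anticipating H). Choose A
Stage 1: P1: O->4, E->6 (anticipating A, H). Choose E
SPE path: E -> A -> H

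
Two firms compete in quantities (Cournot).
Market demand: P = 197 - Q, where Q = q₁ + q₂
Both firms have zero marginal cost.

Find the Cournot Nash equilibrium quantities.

q₁* = q₂* = 65.67; P* = 65.67

Work:
Profit: π_i = P·q_i = (a - q_i - q_j)·q_i
FOC: ∂π_i/∂q_i = a - 2q_i - q_j = 0
Reaction function: q_i = (197 - q_j)/2
Symmetry: q* = 197/3 = 65.67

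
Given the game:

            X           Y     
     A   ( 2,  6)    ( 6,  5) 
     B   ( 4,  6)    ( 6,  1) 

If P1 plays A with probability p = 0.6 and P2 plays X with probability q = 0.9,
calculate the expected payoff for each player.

E[P1] = 3.12, E[P2] = 5.74

Work:
E[P1] = p·q·π₁(A,X) + p·(1-q)·π₁(A,Y) + (1-p)·q·π₁(B,X) + (1-p)·(1-q)·π₁(B,Y)
= 0.6·0.9·2 + 0.6·0.1·6 + 0.4·0.9·4 + 0.4·0.1·6
= 3.12

E[P2] = 5.74 (similar calculation)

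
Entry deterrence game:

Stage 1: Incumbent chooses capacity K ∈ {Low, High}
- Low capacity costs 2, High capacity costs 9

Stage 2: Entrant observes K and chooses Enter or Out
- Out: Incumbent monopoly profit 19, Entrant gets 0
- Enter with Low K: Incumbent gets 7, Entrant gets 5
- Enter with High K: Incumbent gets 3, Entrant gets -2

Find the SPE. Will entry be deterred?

SPE: (High, Enter|Low, Out|High); Entry deterred. Incumbent net profit = 10

Work:
After Low K: Entrant enters (5 > 0)
After High K: Entrant stays out (-2 < 0)
Incumbent: Low → 7−2=5, High → 19−9=10
Incumbent chooses High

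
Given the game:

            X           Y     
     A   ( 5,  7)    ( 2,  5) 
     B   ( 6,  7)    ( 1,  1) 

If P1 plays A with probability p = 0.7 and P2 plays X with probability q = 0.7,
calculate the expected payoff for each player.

E[P1] = 4.22, E[P2] = 6.04

Work:
E[P1] = p·q·π₁(A,X) + p·(1-q)·π₁(A,Y) + (1-p)·q·π₁(B,X) + (1-p)·(1-q)·π₁(B,Y)
= 0.7·0.7·5 + 0.7·0.3·2 + 0.3·0.7·6 + 0.3·0.3·1
= 4.22

E[P2] = 6.04 (similar calculation)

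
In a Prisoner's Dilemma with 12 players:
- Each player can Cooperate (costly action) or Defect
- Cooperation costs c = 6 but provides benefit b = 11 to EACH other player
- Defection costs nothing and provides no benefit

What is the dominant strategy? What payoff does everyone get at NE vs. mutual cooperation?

Dominant: Defect; NE payoff = 0; Coop payoff = 115

Work:
Defect dominates (saves cost c = 6, benefit to others is external)
NE: All defect → everyone gets 0
If all cooperate: each receives (11)×11 - 6 = 115
Social dilemma: 115 > 0 but NE gives 0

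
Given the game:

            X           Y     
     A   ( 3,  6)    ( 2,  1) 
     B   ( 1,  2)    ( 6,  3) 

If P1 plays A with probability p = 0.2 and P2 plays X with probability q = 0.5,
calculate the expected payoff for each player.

E[P1] = 3.3, E[P2] = 2.7

Work:
E[P1] = p·q·π₁(A,X) + p·(1-q)·π₁(A,Y) + (1-p)·q·π₁(B,X) + (1-p)·(1-q)·π₁(B,Y)
= 0.2·0.5·3 + 0.2·0.5·2 + 0.8·0.5·1 + 0.8·0.5·6
= 3.3

E[P2] = 2.7 (similar calculation)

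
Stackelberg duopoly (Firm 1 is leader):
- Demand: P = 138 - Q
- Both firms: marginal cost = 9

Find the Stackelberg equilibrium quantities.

q₁* (leader) = 64.5, q₂* (follower) = 32.25

Work:
Follower's reaction: q₂ = (a - c - q₁)/2
Leader substitutes: π₁ = q₁·(a - q₁ - (a-c-q₁)/2 - c)
FOC: q₁* = (138 - 9)/2 = 64.50
Then: q₂* = (138 - 9 - 64.5)/2 = 32.25
Leader has first-mover advantage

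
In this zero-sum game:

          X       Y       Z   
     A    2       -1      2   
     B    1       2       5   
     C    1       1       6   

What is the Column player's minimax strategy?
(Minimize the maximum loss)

Column should play X or Y (all achieve the minimum), value = 2

Work:
Column player minimizes Row's maximum payoff:
Column X: max payoff to Row = 2
Column Y: max payoff to Row = 2
Column Z: max payoff to Row = 6
Minimum is 2, achieved by columns X, Y (tied).
Each of X or Y is a minimax strategy.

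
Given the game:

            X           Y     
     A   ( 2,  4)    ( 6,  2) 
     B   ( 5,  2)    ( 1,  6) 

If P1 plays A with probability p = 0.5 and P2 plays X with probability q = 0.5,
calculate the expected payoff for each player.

E[P1] = 3.5, E[P2] = 3.5

Work:
E[P1] = p·q·π₁(A,X) + p·(1-q)·π₁(A,Y) + (1-p)·q·π₁(B,X) + (1-p)·(1-q)·π₁(B,Y)
= 0.5·0.5·2 + 0.5·0.5·6 + 0.5·0.5·5 + 0.5·0.5·1
= 3.5

E[P2] = 3.5 (similar calculation)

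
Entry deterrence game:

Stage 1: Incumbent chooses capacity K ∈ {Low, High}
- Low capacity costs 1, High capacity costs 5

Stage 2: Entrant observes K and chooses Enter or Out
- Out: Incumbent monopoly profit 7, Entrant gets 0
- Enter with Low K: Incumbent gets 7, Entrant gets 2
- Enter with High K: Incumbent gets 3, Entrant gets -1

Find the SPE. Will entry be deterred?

SPE: (Low, Enter|Low, Out|High); Entry not deterred. Incumbent net profit = 6, Entrant gets 2

Work:
After Low K: Entrant enters (2 > 0)
After High K: Entrant stays out (-1 < 0)
Incumbent: Low → 7−1=6, High → 7−5=2
Incumbent chooses Low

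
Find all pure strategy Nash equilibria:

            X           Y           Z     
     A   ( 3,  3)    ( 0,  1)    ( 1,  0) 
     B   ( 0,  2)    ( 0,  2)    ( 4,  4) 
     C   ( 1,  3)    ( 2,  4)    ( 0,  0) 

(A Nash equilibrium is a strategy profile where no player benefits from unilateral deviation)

Nash equilibrium: (A, X), (B, Z), (C, Y)

Work:
Best responses:
  P1 vs X: payoffs [3, 0, 1] → best response A (payoff 3)
  P1 vs Y: payoffs [0, 0, 2] → best response C (payoff 2)
  P1 vs Z: payoffs [1, 4, 0] → best response B (payoff 4)
  P2 vs A: payoffs [3, 1, 0] → best response X (payoff 3)
  P2 vs B: payoffs [2, 2, 4] → best response Z (payoff 4)
  P2 vs C: payoffs [3, 4, 0] → best response Y (payoff 4)
Mutual best responses: (A,X), (B,Z), (C,Y) → Nash equilibria.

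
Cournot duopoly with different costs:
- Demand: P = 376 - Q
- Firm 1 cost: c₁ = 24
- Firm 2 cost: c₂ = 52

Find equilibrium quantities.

q₁* = 126.67, q₂* = 98.67

Work:
Reaction: q₁ = (376 - 24 - q₂)/2
Reaction: q₂ = (376 - 52 - q₁)/2
Solve simultaneously:
q₁* = (376 - 2×24 + 52)/3 = 126.67
q₂* = (376 - 2×52 + 24)/3 = 98.67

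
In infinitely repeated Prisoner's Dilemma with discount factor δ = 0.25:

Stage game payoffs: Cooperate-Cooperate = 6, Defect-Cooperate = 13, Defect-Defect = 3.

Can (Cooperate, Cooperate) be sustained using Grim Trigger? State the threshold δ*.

δ* = 0.7; since δ = 0.25 < 0.7, cooperation cannot be sustained

Work:
For Grim Trigger:
Cooperate forever: 6/(1-δ)
Defect then punished: 13 + 3·δ/(1-δ)
Need: 6/(1-δ) ≥ 13 + 3·δ/(1-δ)
Solving: δ ≥ (T-R)/(T-P) = (13-6)/(13-3) = 0.7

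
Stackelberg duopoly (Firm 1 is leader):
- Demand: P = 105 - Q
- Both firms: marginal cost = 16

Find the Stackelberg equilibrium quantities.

q₁* (leader) = 44.5, q₂* (follower) = 22.25

Work:
Follower's reaction: q₂ = (a - c - q₁)/2
Leader substitutes: π₁ = q₁·(a - q₁ - (a-c-q₁)/2 - c)
FOC: q₁* = (105 - 16)/2 = 44.50
Then: q₂* = (105 - 16 - 44.5)/2 = 22.25
Leader has first-mover advantage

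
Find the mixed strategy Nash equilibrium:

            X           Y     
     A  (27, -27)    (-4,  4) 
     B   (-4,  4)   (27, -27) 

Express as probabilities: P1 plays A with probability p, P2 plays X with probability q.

p = 0.5, q = 0.5

Work:
Find probabilities that make opponent indifferent:
P2 chooses q to make P1 indifferent between A and B
P1 chooses p to make P2 indifferent between X and Y
Mixed NE: P1 plays (A: 0.5, B: 0.5), P2 plays (X: 0.5, Y: 0.5)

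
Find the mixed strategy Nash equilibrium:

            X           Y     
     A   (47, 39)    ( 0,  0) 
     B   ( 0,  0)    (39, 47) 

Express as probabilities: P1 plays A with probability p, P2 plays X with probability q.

p = 0.5465, q = 0.4535

Work:
Find probabilities that make opponent indifferent:
P2 chooses q to make P1 indifferent between A and B
P1 chooses p to make P2 indifferent between X and Y
Mixed NE: P1 plays (A: 0.5465, B: 0.4535), P2 plays (X: 0.4535, Y: 0.5465)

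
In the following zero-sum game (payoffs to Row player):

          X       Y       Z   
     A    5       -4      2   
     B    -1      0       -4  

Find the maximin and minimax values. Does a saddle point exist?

Maximin = -4, Minimax = 0, Saddle: False

Work:
Row minimums: [-4, -4] → maximin = -4
Column maximums: [5, 0, 2] → minimax = 0
No saddle point (maximin ≠ minimax). Mixed strategy needed.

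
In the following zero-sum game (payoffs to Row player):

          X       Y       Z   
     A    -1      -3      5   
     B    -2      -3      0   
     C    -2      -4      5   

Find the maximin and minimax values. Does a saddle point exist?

Maximin = -3, Minimax = -3, Saddle: True

Work:
Row minimums: [-3, -3, -4] → maximin = -3
Column maximums: [-1, -3, 5] → minimax = -3
Saddle point exists! Game value = -3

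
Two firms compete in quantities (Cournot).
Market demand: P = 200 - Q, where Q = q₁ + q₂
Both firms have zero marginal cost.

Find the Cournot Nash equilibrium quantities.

q₁* = q₂* = 66.67; P* = 66.67

Work:
Profit: π_i = P·q_i = (a - q_i - q_j)·q_i
FOC: ∂π_i/∂q_i = a - 2q_i - q_j = 0
Reaction function: q_i = (200 - q_j)/2
Symmetry: q* = 200/3 = 66.67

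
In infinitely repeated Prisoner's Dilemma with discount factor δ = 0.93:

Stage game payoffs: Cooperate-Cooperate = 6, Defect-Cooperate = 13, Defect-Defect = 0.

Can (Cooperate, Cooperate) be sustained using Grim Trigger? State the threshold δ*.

δ* = 0.5385; since δ = 0.93 ≥ 0.5385, cooperation can be sustained

Work:
For Grim Trigger:
Cooperate forever: 6/(1-δ)
Defect then punished: 13 + 0·δ/(1-δ)
Need: 6/(1-δ) ≥ 13 + 0·δ/(1-δ)
Solving: δ ≥ (T-R)/(T-P) = (13-6)/(13-0) = 0.5385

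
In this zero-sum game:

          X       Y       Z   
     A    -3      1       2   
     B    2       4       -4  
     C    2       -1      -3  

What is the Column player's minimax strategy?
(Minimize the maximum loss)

Column should play X or Z (all achieve the minimum), value = 2

Work:
Column player minimizes Row's maximum payoff:
Column X: max payoff to Row = 2
Column Y: max payoff to Row = 4
Column Z: max payoff to Row = 2
Minimum is 2, achieved by columns X, Z (tied).
Each of X or Z is a minimax strategy.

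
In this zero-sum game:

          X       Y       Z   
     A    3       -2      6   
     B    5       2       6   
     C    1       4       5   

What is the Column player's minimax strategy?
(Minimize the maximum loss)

Column should play Y, value = 4

Work:
Column player minimizes Row's maximum payoff:
Column X: max payoff to Row = 5
Column Y: max payoff to Row = 4
Column Z: max payoff to Row = 6
Minimum is 4, achieved by column Y.
Minimax strategy: Y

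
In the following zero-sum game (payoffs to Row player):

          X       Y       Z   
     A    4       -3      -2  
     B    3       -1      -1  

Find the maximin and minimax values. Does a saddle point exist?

Maximin = -1, Minimax = -1, Saddle: True

Work:
Row minimums: [-3, -1] → maximin = -1
Column maximums: [4, -1, -1] → minimax = -1
Saddle point exists! Game value = -1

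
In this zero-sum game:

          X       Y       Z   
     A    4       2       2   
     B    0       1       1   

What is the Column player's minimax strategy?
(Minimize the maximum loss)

Column should play Y or Z (all achieve the minimum), value = 2

Work:
Column player minimizes Row's maximum payoff:
Column X: max payoff to Row = 4
Column Y: max payoff to Row = 2
Column Z: max payoff to Row = 2
Minimum is 2, achieved by columns Y, Z (tied).
Each of Y or Z is a minimax strategy.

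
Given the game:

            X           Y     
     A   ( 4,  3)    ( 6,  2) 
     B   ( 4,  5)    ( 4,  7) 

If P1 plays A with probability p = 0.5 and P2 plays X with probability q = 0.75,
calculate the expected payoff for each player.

E[P1] = 4.25, E[P2] = 4.125

Work:
E[P1] = p·q·π₁(A,X) + p·(1-q)·π₁(A,Y) + (1-p)·q·π₁(B,X) + (1-p)·(1-q)·π₁(B,Y)
= 0.5·0.75·4 + 0.5·0.25·6 + 0.5·0.75·4 + 0.5·0.25·4
= 4.25

E[P2] = 4.125 (similar calculation)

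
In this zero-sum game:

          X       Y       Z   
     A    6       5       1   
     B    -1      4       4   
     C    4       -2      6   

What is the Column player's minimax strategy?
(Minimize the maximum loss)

Column should play Y, value = 5

Work:
Column player minimizes Row's maximum payoff:
Column X: max payoff to Row = 6
Column Y: max payoff to Row = 5
Column Z: max payoff to Row = 6
Minimum is 5, achieved by column Y.
Minimax strategy: Y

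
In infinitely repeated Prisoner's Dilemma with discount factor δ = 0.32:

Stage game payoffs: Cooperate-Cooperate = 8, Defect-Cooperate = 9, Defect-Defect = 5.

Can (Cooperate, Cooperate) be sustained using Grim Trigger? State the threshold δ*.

δ* = 0.25; since δ = 0.32 ≥ 0.25, cooperation can be sustained

Work:
For Grim Trigger:
Cooperate forever: 8/(1-δ)
Defect then punished: 9 + 5·δ/(1-δ)
Need: 8/(1-δ) ≥ 9 + 5·δ/(1-δ)
Solving: δ ≥ (T-R)/(T-P) = (9-8)/(9-5) = 0.25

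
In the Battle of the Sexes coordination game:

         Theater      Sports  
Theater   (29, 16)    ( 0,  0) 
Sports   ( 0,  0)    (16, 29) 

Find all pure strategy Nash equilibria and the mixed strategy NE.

Pure NE: (Theater, Theater) and (Sports, Sports); Mixed NE: p = 0.6444, q = 0.3556

Work:
Check pure NE:
(Theater, Theater): (29, 16) - no unilateral deviation beneficial
(Sports, Sports): (16, 29) - no unilateral deviation beneficial
Mixed NE: P1 plays Theater with p = 0.6444, P2 plays Theater with q = 0.3556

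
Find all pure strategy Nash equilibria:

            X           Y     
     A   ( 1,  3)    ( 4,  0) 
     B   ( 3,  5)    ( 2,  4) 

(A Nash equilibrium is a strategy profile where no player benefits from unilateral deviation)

Nash equilibrium: (B, X)

Work:
Best responses:
  P1 vs X: payoffs [1, 3] → best response B (payoff 3)
  P1 vs Y: payoffs [4, 2] → best response A (payoff 4)
  P2 vs A: payoffs [3, 0] → best response X (payoff 3)
  P2 vs B: payoffs [5, 4] → best response X (payoff 5)
Mutual best responses: (B,X) → Nash equilibria.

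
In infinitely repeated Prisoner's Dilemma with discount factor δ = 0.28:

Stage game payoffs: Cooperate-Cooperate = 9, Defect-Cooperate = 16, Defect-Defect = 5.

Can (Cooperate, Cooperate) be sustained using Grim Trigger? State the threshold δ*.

δ* = 0.6364; since δ = 0.28 < 0.6364, cooperation cannot be sustained

Work:
For Grim Trigger:
Cooperate forever: 9/(1-δ)
Defect then punished: 16 + 5·δ/(1-δ)
Need: 9/(1-δ) ≥ 16 + 5·δ/(1-δ)
Solving: δ ≥ (T-R)/(T-P) = (16-9)/(16-5) = 0.6364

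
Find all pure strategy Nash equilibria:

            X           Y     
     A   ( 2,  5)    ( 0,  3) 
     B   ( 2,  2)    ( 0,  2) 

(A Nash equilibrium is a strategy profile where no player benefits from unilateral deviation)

Nash equilibrium: (A, X), (B, X), (B, Y)

Work:
Best responses:
  P1 vs X: payoffs [2, 2] → best response A/B (payoff 2)
  P1 vs Y: payoffs [0, 0] → best response A/B (payoff 0)
  P2 vs A: payoffs [5, 3] → best response X (payoff 5)
  P2 vs B: payoffs [2, 2] → best response X/Y (payoff 2)
Mutual best responses: (A,X), (B,X), (B,Y) → Nash equilibria.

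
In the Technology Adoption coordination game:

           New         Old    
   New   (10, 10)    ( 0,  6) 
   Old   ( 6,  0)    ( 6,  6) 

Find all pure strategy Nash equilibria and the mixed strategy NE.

Pure NE: (New, New) and (Old, Old); Mixed NE: p = 0.6, q = 0.6

Work:
Check pure NE:
(New, New): (10, 10) - no unilateral deviation beneficial
(Old, Old): (6, 6) - no unilateral deviation beneficial
Mixed NE: P1 plays New with p = 0.6, P2 plays New with q = 0.6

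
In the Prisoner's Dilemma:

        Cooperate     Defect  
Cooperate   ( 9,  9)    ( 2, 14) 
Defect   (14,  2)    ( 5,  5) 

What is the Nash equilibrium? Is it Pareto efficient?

(Defect, Defect) is NE; not Pareto efficient

Work:
Defect dominates Cooperate for both players:
If P2 cooperates: Defect (14) > Cooperate (9)
If P2 defects: Defect (5) > Cooperate (2)
NE: (Defect, Defect) with payoff (5, 5)
But (Cooperate, Cooperate) = (9, 9) Pareto dominates (5, 5)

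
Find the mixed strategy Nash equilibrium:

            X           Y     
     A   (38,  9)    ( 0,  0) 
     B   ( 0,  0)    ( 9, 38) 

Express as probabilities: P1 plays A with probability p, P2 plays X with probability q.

p = 0.8085, q = 0.1915

Work:
Find probabilities that make opponent indifferent:
P2 chooses q to make P1 indifferent between A and B
P1 chooses p to make P2 indifferent between X and Y
Mixed NE: P1 plays (A: 0.8085, B: 0.1915), P2 plays (X: 0.1915, Y: 0.8085)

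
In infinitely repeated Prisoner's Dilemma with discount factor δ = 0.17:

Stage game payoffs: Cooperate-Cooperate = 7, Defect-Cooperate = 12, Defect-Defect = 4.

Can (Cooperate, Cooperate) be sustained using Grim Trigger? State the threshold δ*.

δ* = 0.625; since δ = 0.17 < 0.625, cooperation cannot be sustained

Work:
For Grim Trigger:
Cooperate forever: 7/(1-δ)
Defect then punished: 12 + 4·δ/(1-δ)
Need: 7/(1-δ) ≥ 12 + 4·δ/(1-δ)
Solving: δ ≥ (T-R)/(T-P) = (12-7)/(12-4) = 0.625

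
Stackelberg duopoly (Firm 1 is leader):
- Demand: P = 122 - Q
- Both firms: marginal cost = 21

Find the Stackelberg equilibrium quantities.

q₁* (leader) = 50.5, q₂* (follower) = 25.25

Work:
Follower's reaction: q₂ = (a - c - q₁)/2
Leader substitutes: π₁ = q₁·(a - q₁ - (a-c-q₁)/2 - c)
FOC: q₁* = (122 - 21)/2 = 50.50
Then: q₂* = (122 - 21 - 50.5)/2 = 25.25
Leader has first-mover advantage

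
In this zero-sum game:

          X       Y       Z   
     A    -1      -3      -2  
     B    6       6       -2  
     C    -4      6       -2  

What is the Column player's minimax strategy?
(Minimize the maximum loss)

Column should play Z, value = -2

Work:
Column player minimizes Row's maximum payoff:
Column X: max payoff to Row = 6
Column Y: max payoff to Row = 6
Column Z: max payoff to Row = -2
Minimum is -2, achieved by column Z.
Minimax strategy: Z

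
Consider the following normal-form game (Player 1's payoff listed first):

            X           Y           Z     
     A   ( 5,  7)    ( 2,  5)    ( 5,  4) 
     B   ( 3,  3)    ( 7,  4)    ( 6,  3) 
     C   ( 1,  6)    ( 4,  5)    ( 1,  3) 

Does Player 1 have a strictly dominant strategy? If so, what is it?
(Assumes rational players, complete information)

No strictly dominant strategy exists for Player 1

Work:
A strategy strictly dominates another if it gives a strictly higher payoff against every opponent action. Compare each pair of P1's strategies column-by-column:
  A vs B: [5 vs 3, 2 vs 7, 5 vs 6] → A does not strictly dominate B (column Y: 2 ≤ 7)
  A vs C: [5 vs 1, 2 vs 4, 5 vs 1] → A does not strictly dominate C (column Y: 2 ≤ 4)
  B vs A: [3 vs 5, 7 vs 2, 6 vs 5] → B does not strictly dominate A (column X: 3 ≤ 5)
  B vs C: [3 vs 1, 7 vs 4, 6 vs 1] → B strictly dominates C
  C vs A: [1 vs 5, 4 vs 2, 1 vs 5] → C does not strictly dominate A (column X: 1 ≤ 5)
  C vs B: [1 vs 3, 4 vs 7, 1 vs 6] → C does not strictly dominate B (column X: 1 ≤ 3)
No single strategy strictly dominates all others → no strictly dominant strategy.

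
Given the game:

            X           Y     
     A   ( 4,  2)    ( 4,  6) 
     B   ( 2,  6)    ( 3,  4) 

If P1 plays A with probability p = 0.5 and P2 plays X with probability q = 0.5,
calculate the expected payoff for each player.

E[P1] = 3.25, E[P2] = 4.5

Work:
E[P1] = p·q·π₁(A,X) + p·(1-q)·π₁(A,Y) + (1-p)·q·π₁(B,X) + (1-p)·(1-q)·π₁(B,Y)
= 0.5·0.5·4 + 0.5·0.5·4 + 0.5·0.5·2 + 0.5·0.5·3
= 3.25

E[P2] = 4.5 (similar calculation)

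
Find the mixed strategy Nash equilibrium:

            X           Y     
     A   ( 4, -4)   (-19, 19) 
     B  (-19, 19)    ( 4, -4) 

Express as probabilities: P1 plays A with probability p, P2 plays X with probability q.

p = 0.5, q = 0.5

Work:
Find probabilities that make opponent indifferent:
P2 chooses q to make P1 indifferent between A and B
P1 chooses p to make P2 indifferent between X and Y
Mixed NE: P1 plays (A: 0.5, B: 0.5), P2 plays (X: 0.5, Y: 0.5)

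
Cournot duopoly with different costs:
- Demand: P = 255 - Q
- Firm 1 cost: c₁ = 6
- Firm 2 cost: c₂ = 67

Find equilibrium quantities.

q₁* = 103.33, q₂* = 42.33

Work:
Reaction: q₁ = (255 - 6 - q₂)/2
Reaction: q₂ = (255 - 67 - q₁)/2
Solve simultaneously:
q₁* = (255 - 2×6 + 67)/3 = 103.33
q₂* = (255 - 2×67 + 6)/3 = 42.33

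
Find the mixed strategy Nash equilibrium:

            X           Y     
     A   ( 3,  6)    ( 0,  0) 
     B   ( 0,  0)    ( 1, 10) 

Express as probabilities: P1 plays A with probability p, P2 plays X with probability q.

p = 0.625, q = 0.25

Work:
Find probabilities that make opponent indifferent:
P2 chooses q to make P1 indifferent between A and B
P1 chooses p to make P2 indifferent between X and Y
Mixed NE: P1 plays (A: 0.625, B: 0.375), P2 plays (X: 0.25, Y: 0.75)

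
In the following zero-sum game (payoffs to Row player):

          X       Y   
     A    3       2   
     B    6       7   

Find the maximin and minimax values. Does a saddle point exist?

Maximin = 6, Minimax = 6, Saddle: True

Work:
Row minimums: [2, 6] → maximin = 6
Column maximums: [6, 7] → minimax = 6
Saddle point exists! Game value = 6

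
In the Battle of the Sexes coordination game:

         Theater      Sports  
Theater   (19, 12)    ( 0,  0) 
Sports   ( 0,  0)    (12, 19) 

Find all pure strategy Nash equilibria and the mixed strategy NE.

Pure NE: (Theater, Theater) and (Sports, Sports); Mixed NE: p = 0.6129, q = 0.3871

Work:
Check pure NE:
(Theater, Theater): (19, 12) - no unilateral deviation beneficial
(Sports, Sports): (12, 19) - no unilateral deviation beneficial
Mixed NE: P1 plays Theater with p = 0.6129, P2 plays Theater with q = 0.3871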